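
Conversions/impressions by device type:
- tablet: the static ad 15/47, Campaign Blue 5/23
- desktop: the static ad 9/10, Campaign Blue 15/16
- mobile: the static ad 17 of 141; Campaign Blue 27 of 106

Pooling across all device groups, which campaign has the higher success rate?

Campaign Blue

Tablet: the static ad 15/47 = 31.9%, Campaign Blue 5/23 = 21.7% → the static ad
Desktop: the static ad 9/10 = 90.0%, Campaign Blue 15/16 = 93.8% → Campaign Blue
Mobile: the static ad 17/141 = 12.1%, Campaign Blue 27/106 = 25.5% → Campaign Blue
Overall: the static ad 41/198 = 20.7%, Campaign Blue 47/145 = 32.4% → Campaign Blue
(Neither sweeps every device group, but Campaign Blue has the higher pooled rate.)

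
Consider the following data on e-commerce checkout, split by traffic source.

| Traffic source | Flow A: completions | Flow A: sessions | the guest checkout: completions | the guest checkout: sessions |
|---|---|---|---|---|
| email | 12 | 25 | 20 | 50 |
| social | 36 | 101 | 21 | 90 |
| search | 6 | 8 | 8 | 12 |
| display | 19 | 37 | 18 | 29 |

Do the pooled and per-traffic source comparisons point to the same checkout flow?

No

Email: Flow A 12/25 = 48.0%, the guest checkout 20/50 = 40.0% → Flow A
Social: Flow A 36/101 = 35.6%, the guest checkout 21/90 = 23.3% → Flow A
Search: Flow A 6/8 = 75.0%, the guest checkout 8/12 = 66.7% → Flow A
Display: Flow A 19/37 = 51.4%, the guest checkout 18/29 = 62.1% → the guest checkout
Overall: Flow A 73/171 = 42.7%, the guest checkout 67/181 = 37.0% → Flow A
Neither sweeps: Flow A wins 3 of 4 groups, the guest checkout wins 1. Flow A wins overall but not every group — no Simpson reversal.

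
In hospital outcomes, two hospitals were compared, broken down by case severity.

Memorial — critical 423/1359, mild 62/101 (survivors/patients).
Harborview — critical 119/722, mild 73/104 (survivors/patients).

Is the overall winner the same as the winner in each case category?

Critical: Memorial 423/1359 = 31.1%, Harborview 119/722 = 16.5% → Memorial
Mild: Memorial 62/101 = 61.4%, Harborview 73/104 = 70.2% → Harborview
Overall: Memorial 485/1460 = 33.2%, Harborview 192/826 = 23.2% → Memorial
Neither sweeps: Memorial wins 1 of 2 groups, Harborview wins 1. Memorial wins overall but not every group — no Simpson reversal.

No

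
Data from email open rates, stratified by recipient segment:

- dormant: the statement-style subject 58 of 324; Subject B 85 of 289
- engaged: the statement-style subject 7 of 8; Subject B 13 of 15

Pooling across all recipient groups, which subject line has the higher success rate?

Subject B

Dormant: the statement-style subject 58/324 = 17.9%, Subject B 85/289 = 29.4% → Subject B
Engaged: the statement-style subject 7/8 = 87.5%, Subject B 13/15 = 86.7% → the statement-style subject
Overall: the statement-style subject 65/332 = 19.6%, Subject B 98/304 = 32.2% → Subject B
(Neither sweeps every recipient group, but Subject B has the higher pooled rate.)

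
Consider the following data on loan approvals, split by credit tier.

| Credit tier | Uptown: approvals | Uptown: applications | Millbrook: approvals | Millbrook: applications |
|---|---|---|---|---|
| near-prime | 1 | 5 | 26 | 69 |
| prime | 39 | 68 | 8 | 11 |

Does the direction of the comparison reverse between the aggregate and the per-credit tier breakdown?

Yes

Near-prime: Uptown 1/5 = 20.0%, Millbrook 26/69 = 37.7% → Millbrook
Prime: Uptown 39/68 = 57.4%, Millbrook 8/11 = 72.7% → Millbrook
Overall: Uptown 40/73 = 54.8%, Millbrook 34/80 = 42.5% → Uptown
Millbrook wins each credit group but Uptown wins overall — the comparison reverses. Millbrook's applications skew toward near-prime, which has a lower base rate.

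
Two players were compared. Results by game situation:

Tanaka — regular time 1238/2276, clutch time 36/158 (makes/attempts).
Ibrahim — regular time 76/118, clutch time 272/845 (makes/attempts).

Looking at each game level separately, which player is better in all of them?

Regular time: Tanaka 1238/2276 = 54.4%, Ibrahim 76/118 = 64.4% → Ibrahim
Clutch time: Tanaka 36/158 = 22.8%, Ibrahim 272/845 = 32.2% → Ibrahim
Ibrahim has the higher rate in both groups.

Ibrahim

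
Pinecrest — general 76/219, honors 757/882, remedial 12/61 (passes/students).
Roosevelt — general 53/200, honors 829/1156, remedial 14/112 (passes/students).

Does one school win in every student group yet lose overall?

No

General: Pinecrest 76/219 = 34.7%, Roosevelt 53/200 = 26.5% → Pinecrest
Honors: Pinecrest 757/882 = 85.8%, Roosevelt 829/1156 = 71.7% → Pinecrest
Remedial: Pinecrest 12/61 = 19.7%, Roosevelt 14/112 = 12.5% → Pinecrest
Overall: Pinecrest 845/1162 = 72.7%, Roosevelt 896/1468 = 61.0% → Pinecrest
Pinecrest wins overall and in every student group — no reversal.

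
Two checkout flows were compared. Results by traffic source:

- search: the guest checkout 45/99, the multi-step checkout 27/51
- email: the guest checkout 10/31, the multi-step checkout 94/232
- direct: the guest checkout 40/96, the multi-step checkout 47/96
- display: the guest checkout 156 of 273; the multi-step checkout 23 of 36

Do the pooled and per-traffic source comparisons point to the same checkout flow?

Search: the guest checkout 45/99 = 45.5%, the multi-step checkout 27/51 = 52.9% → the multi-step checkout
Email: the guest checkout 10/31 = 32.3%, the multi-step checkout 94/232 = 40.5% → the multi-step checkout
Direct: the guest checkout 40/96 = 41.7%, the multi-step checkout 47/96 = 49.0% → the multi-step checkout
Display: the guest checkout 156/273 = 57.1%, the multi-step checkout 23/36 = 63.9% → the multi-step checkout
Overall: the guest checkout 251/499 = 50.3%, the multi-step checkout 191/415 = 46.0% → the guest checkout
The multi-step checkout wins each traffic group but the guest checkout wins overall — the comparison reverses. The multi-step checkout's sessions skew toward email, which has a lower base rate.

No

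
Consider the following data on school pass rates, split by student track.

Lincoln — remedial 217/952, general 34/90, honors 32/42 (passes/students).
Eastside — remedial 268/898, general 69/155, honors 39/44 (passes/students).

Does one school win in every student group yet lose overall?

No

Remedial: Lincoln 217/952 = 22.8%, Eastside 268/898 = 29.8% → Eastside
General: Lincoln 34/90 = 37.8%, Eastside 69/155 = 44.5% → Eastside
Honors: Lincoln 32/42 = 76.2%, Eastside 39/44 = 88.6% → Eastside
Overall: Lincoln 283/1084 = 26.1%, Eastside 376/1097 = 34.3% → Eastside
Eastside wins overall and in every student group — no reversal.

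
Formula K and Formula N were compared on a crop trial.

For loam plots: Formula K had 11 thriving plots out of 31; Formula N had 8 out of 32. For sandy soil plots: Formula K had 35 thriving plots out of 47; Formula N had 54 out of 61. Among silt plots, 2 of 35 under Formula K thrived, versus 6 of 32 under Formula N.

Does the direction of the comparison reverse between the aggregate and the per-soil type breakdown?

No

Loam: Formula K 11/31 = 35.5%, Formula N 8/32 = 25.0% → Formula K
Sandy soil: Formula K 35/47 = 74.5%, Formula N 54/61 = 88.5% → Formula N
Silt: Formula K 2/35 = 5.7%, Formula N 6/32 = 18.8% → Formula N
Overall: Formula K 48/113 = 42.5%, Formula N 68/125 = 54.4% → Formula N
Neither sweeps: Formula K wins 1 of 3 groups, Formula N wins 2. Formula N wins overall but not every group — no Simpson reversal.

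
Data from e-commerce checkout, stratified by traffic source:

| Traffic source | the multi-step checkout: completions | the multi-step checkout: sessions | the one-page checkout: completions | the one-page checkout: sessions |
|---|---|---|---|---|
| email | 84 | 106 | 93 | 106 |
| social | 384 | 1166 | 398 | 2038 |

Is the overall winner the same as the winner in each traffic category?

Email: the multi-step checkout 84/106 = 79.2%, the one-page checkout 93/106 = 87.7% → the one-page checkout
Social: the multi-step checkout 384/1166 = 32.9%, the one-page checkout 398/2038 = 19.5% → the multi-step checkout
Overall: the multi-step checkout 468/1272 = 36.8%, the one-page checkout 491/2144 = 22.9% → the multi-step checkout
Neither sweeps: the multi-step checkout wins 1 of 2 groups, the one-page checkout wins 1. The multi-step checkout wins overall but not every group — no Simpson reversal.

No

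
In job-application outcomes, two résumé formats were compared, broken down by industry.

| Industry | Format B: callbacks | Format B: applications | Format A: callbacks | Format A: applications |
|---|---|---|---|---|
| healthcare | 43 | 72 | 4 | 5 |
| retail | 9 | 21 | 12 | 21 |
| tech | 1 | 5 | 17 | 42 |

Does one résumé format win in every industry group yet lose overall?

Yes

Healthcare: Format B 43/72 = 59.7%, Format A 4/5 = 80.0% → Format A
Retail: Format B 9/21 = 42.9%, Format A 12/21 = 57.1% → Format A
Tech: Format B 1/5 = 20.0%, Format A 17/42 = 40.5% → Format A
Overall: Format B 53/98 = 54.1%, Format A 33/68 = 48.5% → Format B
Format A wins each industry group but Format B wins overall — the comparison reverses. Format A's applications skew toward tech, which has a lower base rate.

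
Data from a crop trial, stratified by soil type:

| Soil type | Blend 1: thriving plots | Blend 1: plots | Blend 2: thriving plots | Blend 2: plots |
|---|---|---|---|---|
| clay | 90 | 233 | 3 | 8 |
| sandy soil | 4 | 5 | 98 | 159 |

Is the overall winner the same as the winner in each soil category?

No

Clay: Blend 1 90/233 = 38.6%, Blend 2 3/8 = 37.5% → Blend 1
Sandy soil: Blend 1 4/5 = 80.0%, Blend 2 98/159 = 61.6% → Blend 1
Overall: Blend 1 94/238 = 39.5%, Blend 2 101/167 = 60.5% → Blend 2
Blend 1 wins each soil group but Blend 2 wins overall — the comparison reverses. Blend 1's plots skew toward clay, which has a lower base rate.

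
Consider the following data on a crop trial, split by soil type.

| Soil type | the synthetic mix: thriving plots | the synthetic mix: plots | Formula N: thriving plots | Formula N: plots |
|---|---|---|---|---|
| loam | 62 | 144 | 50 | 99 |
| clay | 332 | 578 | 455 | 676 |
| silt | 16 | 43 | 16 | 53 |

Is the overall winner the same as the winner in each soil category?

No

Loam: the synthetic mix 62/144 = 43.1%, Formula N 50/99 = 50.5% → Formula N
Clay: the synthetic mix 332/578 = 57.4%, Formula N 455/676 = 67.3% → Formula N
Silt: the synthetic mix 16/43 = 37.2%, Formula N 16/53 = 30.2% → the synthetic mix
Overall: the synthetic mix 410/765 = 53.6%, Formula N 521/828 = 62.9% → Formula N
Neither sweeps: the synthetic mix wins 1 of 3 groups, Formula N wins 2. Formula N wins overall but not every group — no Simpson reversal.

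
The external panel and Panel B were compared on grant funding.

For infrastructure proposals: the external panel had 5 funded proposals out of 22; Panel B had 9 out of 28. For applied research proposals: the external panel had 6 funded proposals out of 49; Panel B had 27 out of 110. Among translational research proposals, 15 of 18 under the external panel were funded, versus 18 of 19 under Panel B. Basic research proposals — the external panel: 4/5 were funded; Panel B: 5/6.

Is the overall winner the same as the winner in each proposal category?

Yes

Infrastructure: the external panel 5/22 = 22.7%, Panel B 9/28 = 32.1% → Panel B
Applied research: the external panel 6/49 = 12.2%, Panel B 27/110 = 24.5% → Panel B
Translational research: the external panel 15/18 = 83.3%, Panel B 18/19 = 94.7% → Panel B
Basic research: the external panel 4/5 = 80.0%, Panel B 5/6 = 83.3% → Panel B
Overall: the external panel 30/94 = 31.9%, Panel B 59/163 = 36.2% → Panel B
Panel B wins overall and in every proposal group — no reversal.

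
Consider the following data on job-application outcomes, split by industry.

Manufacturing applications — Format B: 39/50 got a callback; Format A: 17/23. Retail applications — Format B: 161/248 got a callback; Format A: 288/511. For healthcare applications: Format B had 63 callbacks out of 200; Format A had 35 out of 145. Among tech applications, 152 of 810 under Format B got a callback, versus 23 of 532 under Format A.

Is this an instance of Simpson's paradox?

Manufacturing: Format B 39/50 = 78.0%, Format A 17/23 = 73.9% → Format B
Retail: Format B 161/248 = 64.9%, Format A 288/511 = 56.4% → Format B
Healthcare: Format B 63/200 = 31.5%, Format A 35/145 = 24.1% → Format B
Tech: Format B 152/810 = 18.8%, Format A 23/532 = 4.3% → Format B
Overall: Format B 415/1308 = 31.7%, Format A 363/1211 = 30.0% → Format B
Format B wins overall and in every industry group — no reversal.

No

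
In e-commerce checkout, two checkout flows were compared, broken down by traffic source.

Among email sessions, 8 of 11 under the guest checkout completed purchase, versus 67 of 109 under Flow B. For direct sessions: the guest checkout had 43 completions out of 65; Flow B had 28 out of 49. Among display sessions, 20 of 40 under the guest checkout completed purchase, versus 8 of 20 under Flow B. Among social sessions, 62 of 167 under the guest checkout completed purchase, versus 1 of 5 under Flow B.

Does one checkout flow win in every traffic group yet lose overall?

Email: the guest checkout 8/11 = 72.7%, Flow B 67/109 = 61.5% → the guest checkout
Direct: the guest checkout 43/65 = 66.2%, Flow B 28/49 = 57.1% → the guest checkout
Display: the guest checkout 20/40 = 50.0%, Flow B 8/20 = 40.0% → the guest checkout
Social: the guest checkout 62/167 = 37.1%, Flow B 1/5 = 20.0% → the guest checkout
Overall: the guest checkout 133/283 = 47.0%, Flow B 104/183 = 56.8% → Flow B
The guest checkout wins each traffic group but Flow B wins overall — the comparison reverses. The guest checkout's sessions skew toward social, which has a lower base rate.

Yes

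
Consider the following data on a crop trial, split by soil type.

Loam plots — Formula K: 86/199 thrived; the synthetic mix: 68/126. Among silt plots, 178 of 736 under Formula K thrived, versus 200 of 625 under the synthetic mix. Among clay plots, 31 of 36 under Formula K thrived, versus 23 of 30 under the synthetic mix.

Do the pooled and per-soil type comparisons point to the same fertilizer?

No

Loam: Formula K 86/199 = 43.2%, the synthetic mix 68/126 = 54.0% → the synthetic mix
Silt: Formula K 178/736 = 24.2%, the synthetic mix 200/625 = 32.0% → the synthetic mix
Clay: Formula K 31/36 = 86.1%, the synthetic mix 23/30 = 76.7% → Formula K
Overall: Formula K 295/971 = 30.4%, the synthetic mix 291/781 = 37.3% → the synthetic mix
Neither sweeps: Formula K wins 1 of 3 groups, the synthetic mix wins 2. The synthetic mix wins overall but not every group — no Simpson reversal.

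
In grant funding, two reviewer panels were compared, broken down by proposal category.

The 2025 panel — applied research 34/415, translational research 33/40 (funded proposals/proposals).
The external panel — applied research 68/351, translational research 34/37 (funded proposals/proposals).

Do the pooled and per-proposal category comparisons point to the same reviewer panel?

Applied research: the 2025 panel 34/415 = 8.2%, the external panel 68/351 = 19.4% → the external panel
Translational research: the 2025 panel 33/40 = 82.5%, the external panel 34/37 = 91.9% → the external panel
Overall: the 2025 panel 67/455 = 14.7%, the external panel 102/388 = 26.3% → the external panel
The external panel wins overall and in every proposal group — no reversal.

Yes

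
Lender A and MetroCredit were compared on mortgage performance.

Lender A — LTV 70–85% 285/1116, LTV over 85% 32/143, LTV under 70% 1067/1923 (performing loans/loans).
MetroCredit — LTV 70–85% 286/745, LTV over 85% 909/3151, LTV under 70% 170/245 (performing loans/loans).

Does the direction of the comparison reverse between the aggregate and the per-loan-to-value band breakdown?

LTV 70–85%: Lender A 285/1116 = 25.5%, MetroCredit 286/745 = 38.4% → MetroCredit
LTV over 85%: Lender A 32/143 = 22.4%, MetroCredit 909/3151 = 28.8% → MetroCredit
LTV under 70%: Lender A 1067/1923 = 55.5%, MetroCredit 170/245 = 69.4% → MetroCredit
Overall: Lender A 1384/3182 = 43.5%, MetroCredit 1365/4141 = 33.0% → Lender A
MetroCredit wins each loan-to-value group but Lender A wins overall — the comparison reverses. MetroCredit's loans skew toward LTV over 85%, which has a lower base rate.

Yes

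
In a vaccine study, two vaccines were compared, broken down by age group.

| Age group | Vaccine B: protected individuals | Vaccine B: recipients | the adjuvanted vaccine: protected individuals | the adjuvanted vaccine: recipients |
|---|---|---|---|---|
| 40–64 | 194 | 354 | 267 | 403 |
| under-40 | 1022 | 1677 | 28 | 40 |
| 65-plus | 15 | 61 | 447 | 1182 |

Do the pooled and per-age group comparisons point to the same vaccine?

No

40–64: Vaccine B 194/354 = 54.8%, the adjuvanted vaccine 267/403 = 66.3% → the adjuvanted vaccine
Under-40: Vaccine B 1022/1677 = 60.9%, the adjuvanted vaccine 28/40 = 70.0% → the adjuvanted vaccine
65-plus: Vaccine B 15/61 = 24.6%, the adjuvanted vaccine 447/1182 = 37.8% → the adjuvanted vaccine
Overall: Vaccine B 1231/2092 = 58.8%, the adjuvanted vaccine 742/1625 = 45.7% → Vaccine B
The adjuvanted vaccine wins each age group but Vaccine B wins overall — the comparison reverses. The adjuvanted vaccine's recipients skew toward 65-plus, which has a lower base rate.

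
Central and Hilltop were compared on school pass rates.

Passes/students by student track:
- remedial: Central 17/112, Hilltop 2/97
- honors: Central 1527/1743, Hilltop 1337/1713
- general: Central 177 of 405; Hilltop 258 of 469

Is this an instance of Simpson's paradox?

No

Remedial: Central 17/112 = 15.2%, Hilltop 2/97 = 2.1% → Central
Honors: Central 1527/1743 = 87.6%, Hilltop 1337/1713 = 78.1% → Central
General: Central 177/405 = 43.7%, Hilltop 258/469 = 55.0% → Hilltop
Overall: Central 1721/2260 = 76.2%, Hilltop 1597/2279 = 70.1% → Central
Neither sweeps: Central wins 2 of 3 groups, Hilltop wins 1. Central wins overall but not every group — no Simpson reversal.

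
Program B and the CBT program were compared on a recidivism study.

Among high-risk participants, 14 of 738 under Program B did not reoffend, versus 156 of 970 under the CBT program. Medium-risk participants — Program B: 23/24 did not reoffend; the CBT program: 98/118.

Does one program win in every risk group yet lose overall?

High-risk: Program B 14/738 = 1.9%, the CBT program 156/970 = 16.1% → the CBT program
Medium-risk: Program B 23/24 = 95.8%, the CBT program 98/118 = 83.1% → Program B
Overall: Program B 37/762 = 4.9%, the CBT program 254/1088 = 23.3% → the CBT program
Neither sweeps: Program B wins 1 of 2 groups, the CBT program wins 1. The CBT program wins overall but not every group — no Simpson reversal.

No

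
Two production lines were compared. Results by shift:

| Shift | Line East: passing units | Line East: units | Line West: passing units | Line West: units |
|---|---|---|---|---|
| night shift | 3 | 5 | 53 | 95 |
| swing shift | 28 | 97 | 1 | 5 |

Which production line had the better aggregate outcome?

Night shift: Line East 3/5 = 60.0%, Line West 53/95 = 55.8% → Line East
Swing shift: Line East 28/97 = 28.9%, Line West 1/5 = 20.0% → Line East
Overall: Line East 31/102 = 30.4%, Line West 54/100 = 54.0% → Line West
(Line East wins every shift group but Line West wins overall — Line East's units skew toward the low-rate swing shift group.)

Line West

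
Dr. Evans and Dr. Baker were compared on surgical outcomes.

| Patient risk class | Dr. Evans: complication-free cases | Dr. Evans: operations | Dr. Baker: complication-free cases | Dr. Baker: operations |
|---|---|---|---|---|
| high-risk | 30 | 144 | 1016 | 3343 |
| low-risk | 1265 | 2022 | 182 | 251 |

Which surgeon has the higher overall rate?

High-risk: Dr. Evans 30/144 = 20.8%, Dr. Baker 1016/3343 = 30.4% → Dr. Baker
Low-risk: Dr. Evans 1265/2022 = 62.6%, Dr. Baker 182/251 = 72.5% → Dr. Baker
Overall: Dr. Evans 1295/2166 = 59.8%, Dr. Baker 1198/3594 = 33.3% → Dr. Evans
(Dr. Baker wins every patient risk group but Dr. Evans wins overall — Dr. Baker's operations skew toward the low-rate high-risk group.)

Dr. Evans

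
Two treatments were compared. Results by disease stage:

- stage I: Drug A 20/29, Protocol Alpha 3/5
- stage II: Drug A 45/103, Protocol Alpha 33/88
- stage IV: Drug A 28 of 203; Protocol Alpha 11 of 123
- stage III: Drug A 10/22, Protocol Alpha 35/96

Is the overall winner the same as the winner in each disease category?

Yes

Stage I: Drug A 20/29 = 69.0%, Protocol Alpha 3/5 = 60.0% → Drug A
Stage II: Drug A 45/103 = 43.7%, Protocol Alpha 33/88 = 37.5% → Drug A
Stage IV: Drug A 28/203 = 13.8%, Protocol Alpha 11/123 = 8.9% → Drug A
Stage III: Drug A 10/22 = 45.5%, Protocol Alpha 35/96 = 36.5% → Drug A
Overall: Drug A 103/357 = 28.9%, Protocol Alpha 82/312 = 26.3% → Drug A
Drug A wins overall and in every disease group — no reversal.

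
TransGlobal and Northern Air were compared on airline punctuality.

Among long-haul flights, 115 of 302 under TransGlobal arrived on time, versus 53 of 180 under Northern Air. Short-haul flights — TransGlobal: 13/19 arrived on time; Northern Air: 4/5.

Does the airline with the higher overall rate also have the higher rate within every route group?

Long-haul: TransGlobal 115/302 = 38.1%, Northern Air 53/180 = 29.4% → TransGlobal
Short-haul: TransGlobal 13/19 = 68.4%, Northern Air 4/5 = 80.0% → Northern Air
Overall: TransGlobal 128/321 = 39.9%, Northern Air 57/185 = 30.8% → TransGlobal
Neither sweeps: TransGlobal wins 1 of 2 groups, Northern Air wins 1. TransGlobal wins overall but not every group — no Simpson reversal.

No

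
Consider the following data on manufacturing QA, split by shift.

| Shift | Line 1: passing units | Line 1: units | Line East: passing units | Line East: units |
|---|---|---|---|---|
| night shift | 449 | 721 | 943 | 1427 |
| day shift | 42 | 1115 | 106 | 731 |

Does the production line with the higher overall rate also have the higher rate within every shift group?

Night shift: Line 1 449/721 = 62.3%, Line East 943/1427 = 66.1% → Line East
Day shift: Line 1 42/1115 = 3.8%, Line East 106/731 = 14.5% → Line East
Overall: Line 1 491/1836 = 26.7%, Line East 1049/2158 = 48.6% → Line East
Line East wins overall and in every shift group — no reversal.

Yes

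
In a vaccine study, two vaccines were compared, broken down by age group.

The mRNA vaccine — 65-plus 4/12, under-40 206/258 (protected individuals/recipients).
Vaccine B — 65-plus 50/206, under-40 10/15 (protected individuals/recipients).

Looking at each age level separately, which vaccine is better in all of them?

the mRNA vaccine

65-plus: the mRNA vaccine 4/12 = 33.3%, Vaccine B 50/206 = 24.3% → the mRNA vaccine
Under-40: the mRNA vaccine 206/258 = 79.8%, Vaccine B 10/15 = 66.7% → the mRNA vaccine
The mRNA vaccine has the higher rate in both groups.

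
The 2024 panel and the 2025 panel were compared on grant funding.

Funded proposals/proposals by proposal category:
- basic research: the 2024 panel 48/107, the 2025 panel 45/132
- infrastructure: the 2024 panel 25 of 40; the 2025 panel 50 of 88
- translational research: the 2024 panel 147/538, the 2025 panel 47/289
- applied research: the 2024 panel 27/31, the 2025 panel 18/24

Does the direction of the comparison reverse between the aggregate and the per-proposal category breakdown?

Basic research: the 2024 panel 48/107 = 44.9%, the 2025 panel 45/132 = 34.1% → the 2024 panel
Infrastructure: the 2024 panel 25/40 = 62.5%, the 2025 panel 50/88 = 56.8% → the 2024 panel
Translational research: the 2024 panel 147/538 = 27.3%, the 2025 panel 47/289 = 16.3% → the 2024 panel
Applied research: the 2024 panel 27/31 = 87.1%, the 2025 panel 18/24 = 75.0% → the 2024 panel
Overall: the 2024 panel 247/716 = 34.5%, the 2025 panel 160/533 = 30.0% → the 2024 panel
The 2024 panel wins overall and in every proposal group — no reversal.

No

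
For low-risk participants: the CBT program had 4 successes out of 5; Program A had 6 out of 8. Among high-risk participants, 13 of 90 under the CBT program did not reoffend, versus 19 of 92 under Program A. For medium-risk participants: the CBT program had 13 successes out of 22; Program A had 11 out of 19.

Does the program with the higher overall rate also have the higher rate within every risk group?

No

Low-risk: the CBT program 4/5 = 80.0%, Program A 6/8 = 75.0% → the CBT program
High-risk: the CBT program 13/90 = 14.4%, Program A 19/92 = 20.7% → Program A
Medium-risk: the CBT program 13/22 = 59.1%, Program A 11/19 = 57.9% → the CBT program
Overall: the CBT program 30/117 = 25.6%, Program A 36/119 = 30.3% → Program A
Neither sweeps: the CBT program wins 2 of 3 groups, Program A wins 1. Program A wins overall but not every group — no Simpson reversal.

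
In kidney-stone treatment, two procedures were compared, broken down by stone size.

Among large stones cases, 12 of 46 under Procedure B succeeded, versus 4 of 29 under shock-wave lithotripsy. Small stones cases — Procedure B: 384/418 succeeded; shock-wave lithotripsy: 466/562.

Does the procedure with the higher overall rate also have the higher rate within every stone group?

Yes

Large stones: Procedure B 12/46 = 26.1%, shock-wave lithotripsy 4/29 = 13.8% → Procedure B
Small stones: Procedure B 384/418 = 91.9%, shock-wave lithotripsy 466/562 = 82.9% → Procedure B
Overall: Procedure B 396/464 = 85.3%, shock-wave lithotripsy 470/591 = 79.5% → Procedure B
Procedure B wins overall and in every stone group — no reversal.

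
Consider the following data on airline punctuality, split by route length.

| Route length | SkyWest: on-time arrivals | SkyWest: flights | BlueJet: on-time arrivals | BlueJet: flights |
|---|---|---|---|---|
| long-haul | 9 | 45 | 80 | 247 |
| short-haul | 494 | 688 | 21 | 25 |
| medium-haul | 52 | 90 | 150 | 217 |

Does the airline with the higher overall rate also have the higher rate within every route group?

No

Long-haul: SkyWest 9/45 = 20.0%, BlueJet 80/247 = 32.4% → BlueJet
Short-haul: SkyWest 494/688 = 71.8%, BlueJet 21/25 = 84.0% → BlueJet
Medium-haul: SkyWest 52/90 = 57.8%, BlueJet 150/217 = 69.1% → BlueJet
Overall: SkyWest 555/823 = 67.4%, BlueJet 251/489 = 51.3% → SkyWest
BlueJet wins each route group but SkyWest wins overall — the comparison reverses. BlueJet's flights skew toward long-haul, which has a lower base rate.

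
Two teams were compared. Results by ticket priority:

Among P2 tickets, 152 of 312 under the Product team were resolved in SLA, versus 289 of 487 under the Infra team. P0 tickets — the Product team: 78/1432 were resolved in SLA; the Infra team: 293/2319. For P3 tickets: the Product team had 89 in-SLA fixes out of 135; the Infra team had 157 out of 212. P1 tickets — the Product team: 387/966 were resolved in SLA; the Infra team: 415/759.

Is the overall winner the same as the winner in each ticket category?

Yes

P2: the Product team 152/312 = 48.7%, the Infra team 289/487 = 59.3% → the Infra team
P0: the Product team 78/1432 = 5.4%, the Infra team 293/2319 = 12.6% → the Infra team
P3: the Product team 89/135 = 65.9%, the Infra team 157/212 = 74.1% → the Infra team
P1: the Product team 387/966 = 40.1%, the Infra team 415/759 = 54.7% → the Infra team
Overall: the Product team 706/2845 = 24.8%, the Infra team 1154/3777 = 30.6% → the Infra team
The Infra team wins overall and in every ticket group — no reversal.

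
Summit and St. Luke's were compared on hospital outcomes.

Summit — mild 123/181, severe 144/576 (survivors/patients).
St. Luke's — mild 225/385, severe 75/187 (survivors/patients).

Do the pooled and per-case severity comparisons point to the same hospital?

No

Mild: Summit 123/181 = 68.0%, St. Luke's 225/385 = 58.4% → Summit
Severe: Summit 144/576 = 25.0%, St. Luke's 75/187 = 40.1% → St. Luke's
Overall: Summit 267/757 = 35.3%, St. Luke's 300/572 = 52.4% → St. Luke's
Neither sweeps: Summit wins 1 of 2 groups, St. Luke's wins 1. St. Luke's wins overall but not every group — no Simpson reversal.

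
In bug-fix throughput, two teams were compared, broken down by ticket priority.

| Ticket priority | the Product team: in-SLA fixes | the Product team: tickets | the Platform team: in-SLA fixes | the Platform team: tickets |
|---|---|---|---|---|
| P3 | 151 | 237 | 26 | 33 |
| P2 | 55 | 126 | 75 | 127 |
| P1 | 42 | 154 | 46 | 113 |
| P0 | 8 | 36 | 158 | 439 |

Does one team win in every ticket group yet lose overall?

P3: the Product team 151/237 = 63.7%, the Platform team 26/33 = 78.8% → the Platform team
P2: the Product team 55/126 = 43.7%, the Platform team 75/127 = 59.1% → the Platform team
P1: the Product team 42/154 = 27.3%, the Platform team 46/113 = 40.7% → the Platform team
P0: the Product team 8/36 = 22.2%, the Platform team 158/439 = 36.0% → the Platform team
Overall: the Product team 256/553 = 46.3%, the Platform team 305/712 = 42.8% → the Product team
The Platform team wins each ticket group but the Product team wins overall — the comparison reverses. The Platform team's tickets skew toward P0, which has a lower base rate.

Yes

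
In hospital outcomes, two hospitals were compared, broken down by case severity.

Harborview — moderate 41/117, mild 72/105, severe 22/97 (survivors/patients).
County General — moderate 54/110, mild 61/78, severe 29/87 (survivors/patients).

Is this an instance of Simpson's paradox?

No

Moderate: Harborview 41/117 = 35.0%, County General 54/110 = 49.1% → County General
Mild: Harborview 72/105 = 68.6%, County General 61/78 = 78.2% → County General
Severe: Harborview 22/97 = 22.7%, County General 29/87 = 33.3% → County General
Overall: Harborview 135/319 = 42.3%, County General 144/275 = 52.4% → County General
County General wins overall and in every case group — no reversal.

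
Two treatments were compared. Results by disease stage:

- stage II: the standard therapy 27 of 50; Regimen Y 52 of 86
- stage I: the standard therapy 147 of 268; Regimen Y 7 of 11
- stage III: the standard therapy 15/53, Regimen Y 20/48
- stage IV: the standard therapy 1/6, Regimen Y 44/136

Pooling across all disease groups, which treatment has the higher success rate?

the standard therapy

Stage II: the standard therapy 27/50 = 54.0%, Regimen Y 52/86 = 60.5% → Regimen Y
Stage I: the standard therapy 147/268 = 54.9%, Regimen Y 7/11 = 63.6% → Regimen Y
Stage III: the standard therapy 15/53 = 28.3%, Regimen Y 20/48 = 41.7% → Regimen Y
Stage IV: the standard therapy 1/6 = 16.7%, Regimen Y 44/136 = 32.4% → Regimen Y
Overall: the standard therapy 190/377 = 50.4%, Regimen Y 123/281 = 43.8% → the standard therapy
(Regimen Y wins every disease group but the standard therapy wins overall — Regimen Y's patients skew toward the low-rate stage IV group.)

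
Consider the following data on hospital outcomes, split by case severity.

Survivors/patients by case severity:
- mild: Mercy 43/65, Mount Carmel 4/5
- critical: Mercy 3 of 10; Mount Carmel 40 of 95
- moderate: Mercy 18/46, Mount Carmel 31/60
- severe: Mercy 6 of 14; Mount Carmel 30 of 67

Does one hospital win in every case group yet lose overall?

Mild: Mercy 43/65 = 66.2%, Mount Carmel 4/5 = 80.0% → Mount Carmel
Critical: Mercy 3/10 = 30.0%, Mount Carmel 40/95 = 42.1% → Mount Carmel
Moderate: Mercy 18/46 = 39.1%, Mount Carmel 31/60 = 51.7% → Mount Carmel
Severe: Mercy 6/14 = 42.9%, Mount Carmel 30/67 = 44.8% → Mount Carmel
Overall: Mercy 70/135 = 51.9%, Mount Carmel 105/227 = 46.3% → Mercy
Mount Carmel wins each case group but Mercy wins overall — the comparison reverses. Mount Carmel's patients skew toward critical, which has a lower base rate.

Yes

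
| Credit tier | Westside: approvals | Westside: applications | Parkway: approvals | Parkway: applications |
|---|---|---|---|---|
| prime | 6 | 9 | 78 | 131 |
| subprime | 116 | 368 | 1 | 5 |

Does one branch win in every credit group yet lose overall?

Prime: Westside 6/9 = 66.7%, Parkway 78/131 = 59.5% → Westside
Subprime: Westside 116/368 = 31.5%, Parkway 1/5 = 20.0% → Westside
Overall: Westside 122/377 = 32.4%, Parkway 79/136 = 58.1% → Parkway
Westside wins each credit group but Parkway wins overall — the comparison reverses. Westside's applications skew toward subprime, which has a lower base rate.

Yes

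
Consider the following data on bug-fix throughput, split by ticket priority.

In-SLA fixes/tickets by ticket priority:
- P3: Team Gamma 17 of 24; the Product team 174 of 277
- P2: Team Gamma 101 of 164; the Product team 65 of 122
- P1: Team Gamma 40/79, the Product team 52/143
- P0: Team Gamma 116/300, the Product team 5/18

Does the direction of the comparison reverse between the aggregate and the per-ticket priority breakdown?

P3: Team Gamma 17/24 = 70.8%, the Product team 174/277 = 62.8% → Team Gamma
P2: Team Gamma 101/164 = 61.6%, the Product team 65/122 = 53.3% → Team Gamma
P1: Team Gamma 40/79 = 50.6%, the Product team 52/143 = 36.4% → Team Gamma
P0: Team Gamma 116/300 = 38.7%, the Product team 5/18 = 27.8% → Team Gamma
Overall: Team Gamma 274/567 = 48.3%, the Product team 296/560 = 52.9% → the Product team
Team Gamma wins each ticket group but the Product team wins overall — the comparison reverses. Team Gamma's tickets skew toward P0, which has a lower base rate.

Yes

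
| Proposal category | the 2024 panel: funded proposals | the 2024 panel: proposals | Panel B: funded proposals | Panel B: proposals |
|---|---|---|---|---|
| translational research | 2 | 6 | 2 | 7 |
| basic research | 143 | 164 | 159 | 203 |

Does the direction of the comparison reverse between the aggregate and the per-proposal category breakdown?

No

Translational research: the 2024 panel 2/6 = 33.3%, Panel B 2/7 = 28.6% → the 2024 panel
Basic research: the 2024 panel 143/164 = 87.2%, Panel B 159/203 = 78.3% → the 2024 panel
Overall: the 2024 panel 145/170 = 85.3%, Panel B 161/210 = 76.7% → the 2024 panel
The 2024 panel wins overall and in every proposal group — no reversal.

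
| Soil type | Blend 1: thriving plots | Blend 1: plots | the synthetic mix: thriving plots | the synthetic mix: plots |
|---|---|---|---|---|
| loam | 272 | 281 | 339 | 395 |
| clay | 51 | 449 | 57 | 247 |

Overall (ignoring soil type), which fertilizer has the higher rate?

Loam: Blend 1 272/281 = 96.8%, the synthetic mix 339/395 = 85.8% → Blend 1
Clay: Blend 1 51/449 = 11.4%, the synthetic mix 57/247 = 23.1% → the synthetic mix
Overall: Blend 1 323/730 = 44.2%, the synthetic mix 396/642 = 61.7% → the synthetic mix
(Neither sweeps every soil group, but the synthetic mix has the higher pooled rate.)

the synthetic mix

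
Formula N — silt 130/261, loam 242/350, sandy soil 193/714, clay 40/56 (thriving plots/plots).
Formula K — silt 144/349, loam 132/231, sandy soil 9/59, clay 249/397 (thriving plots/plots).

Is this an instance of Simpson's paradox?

Silt: Formula N 130/261 = 49.8%, Formula K 144/349 = 41.3% → Formula N
Loam: Formula N 242/350 = 69.1%, Formula K 132/231 = 57.1% → Formula N
Sandy soil: Formula N 193/714 = 27.0%, Formula K 9/59 = 15.3% → Formula N
Clay: Formula N 40/56 = 71.4%, Formula K 249/397 = 62.7% → Formula N
Overall: Formula N 605/1381 = 43.8%, Formula K 534/1036 = 51.5% → Formula K
Formula N wins each soil group but Formula K wins overall — the comparison reverses. Formula N's plots skew toward sandy soil, which has a lower base rate.

Yes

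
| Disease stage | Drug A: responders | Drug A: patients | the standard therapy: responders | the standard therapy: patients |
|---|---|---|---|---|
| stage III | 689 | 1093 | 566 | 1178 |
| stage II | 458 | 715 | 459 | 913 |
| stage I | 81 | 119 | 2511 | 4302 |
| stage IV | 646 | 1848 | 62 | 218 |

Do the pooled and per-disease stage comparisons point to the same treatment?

Stage III: Drug A 689/1093 = 63.0%, the standard therapy 566/1178 = 48.0% → Drug A
Stage II: Drug A 458/715 = 64.1%, the standard therapy 459/913 = 50.3% → Drug A
Stage I: Drug A 81/119 = 68.1%, the standard therapy 2511/4302 = 58.4% → Drug A
Stage IV: Drug A 646/1848 = 35.0%, the standard therapy 62/218 = 28.4% → Drug A
Overall: Drug A 1874/3775 = 49.6%, the standard therapy 3598/6611 = 54.4% → the standard therapy
Drug A wins each disease group but the standard therapy wins overall — the comparison reverses. Drug A's patients skew toward stage IV, which has a lower base rate.

No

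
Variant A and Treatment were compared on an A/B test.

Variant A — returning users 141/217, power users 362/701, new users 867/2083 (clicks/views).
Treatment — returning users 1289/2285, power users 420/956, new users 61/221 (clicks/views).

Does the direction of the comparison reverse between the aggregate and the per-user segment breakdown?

Returning users: Variant A 141/217 = 65.0%, Treatment 1289/2285 = 56.4% → Variant A
Power users: Variant A 362/701 = 51.6%, Treatment 420/956 = 43.9% → Variant A
New users: Variant A 867/2083 = 41.6%, Treatment 61/221 = 27.6% → Variant A
Overall: Variant A 1370/3001 = 45.7%, Treatment 1770/3462 = 51.1% → Treatment
Variant A wins each user group but Treatment wins overall — the comparison reverses. Variant A's views skew toward new users, which has a lower base rate.

Yes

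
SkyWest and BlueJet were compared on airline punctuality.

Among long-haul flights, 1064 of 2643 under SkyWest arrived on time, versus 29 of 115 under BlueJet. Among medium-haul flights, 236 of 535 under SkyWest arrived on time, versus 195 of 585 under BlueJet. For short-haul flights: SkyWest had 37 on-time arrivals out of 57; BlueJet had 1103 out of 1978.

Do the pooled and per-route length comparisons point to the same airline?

No

Long-haul: SkyWest 1064/2643 = 40.3%, BlueJet 29/115 = 25.2% → SkyWest
Medium-haul: SkyWest 236/535 = 44.1%, BlueJet 195/585 = 33.3% → SkyWest
Short-haul: SkyWest 37/57 = 64.9%, BlueJet 1103/1978 = 55.8% → SkyWest
Overall: SkyWest 1337/3235 = 41.3%, BlueJet 1327/2678 = 49.6% → BlueJet
SkyWest wins each route group but BlueJet wins overall — the comparison reverses. SkyWest's flights skew toward long-haul, which has a lower base rate.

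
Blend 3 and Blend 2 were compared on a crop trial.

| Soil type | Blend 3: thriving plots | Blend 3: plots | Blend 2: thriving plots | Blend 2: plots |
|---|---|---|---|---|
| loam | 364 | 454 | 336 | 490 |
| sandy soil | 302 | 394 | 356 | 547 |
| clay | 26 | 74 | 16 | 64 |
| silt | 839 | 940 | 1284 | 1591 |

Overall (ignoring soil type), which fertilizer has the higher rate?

Blend 3

Loam: Blend 3 364/454 = 80.2%, Blend 2 336/490 = 68.6% → Blend 3
Sandy soil: Blend 3 302/394 = 76.6%, Blend 2 356/547 = 65.1% → Blend 3
Clay: Blend 3 26/74 = 35.1%, Blend 2 16/64 = 25.0% → Blend 3
Silt: Blend 3 839/940 = 89.3%, Blend 2 1284/1591 = 80.7% → Blend 3
Overall: Blend 3 1531/1862 = 82.2%, Blend 2 1992/2692 = 74.0% → Blend 3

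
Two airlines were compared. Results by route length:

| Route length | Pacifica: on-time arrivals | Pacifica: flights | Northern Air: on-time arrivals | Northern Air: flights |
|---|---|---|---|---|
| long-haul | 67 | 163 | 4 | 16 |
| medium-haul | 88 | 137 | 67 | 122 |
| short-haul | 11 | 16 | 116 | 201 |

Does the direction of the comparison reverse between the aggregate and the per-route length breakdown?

Long-haul: Pacifica 67/163 = 41.1%, Northern Air 4/16 = 25.0% → Pacifica
Medium-haul: Pacifica 88/137 = 64.2%, Northern Air 67/122 = 54.9% → Pacifica
Short-haul: Pacifica 11/16 = 68.8%, Northern Air 116/201 = 57.7% → Pacifica
Overall: Pacifica 166/316 = 52.5%, Northern Air 187/339 = 55.2% → Northern Air
Pacifica wins each route group but Northern Air wins overall — the comparison reverses. Pacifica's flights skew toward long-haul, which has a lower base rate.

Yes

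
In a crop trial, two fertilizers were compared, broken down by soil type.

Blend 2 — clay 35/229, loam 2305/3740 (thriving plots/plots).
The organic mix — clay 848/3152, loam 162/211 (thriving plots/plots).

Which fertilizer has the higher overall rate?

Blend 2

Clay: Blend 2 35/229 = 15.3%, the organic mix 848/3152 = 26.9% → the organic mix
Loam: Blend 2 2305/3740 = 61.6%, the organic mix 162/211 = 76.8% → the organic mix
Overall: Blend 2 2340/3969 = 59.0%, the organic mix 1010/3363 = 30.0% → Blend 2
(The organic mix wins every soil group but Blend 2 wins overall — the organic mix's plots skew toward the low-rate clay group.)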